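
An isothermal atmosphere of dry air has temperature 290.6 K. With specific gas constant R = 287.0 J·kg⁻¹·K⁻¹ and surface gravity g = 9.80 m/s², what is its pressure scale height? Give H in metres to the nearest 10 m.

The scale height of an isothermal atmosphere is H = RT/g.
H = 287.0 × 290.6 / 9.80 = 83402/9.80 = 8510.4 m.

H ≈ 8510 m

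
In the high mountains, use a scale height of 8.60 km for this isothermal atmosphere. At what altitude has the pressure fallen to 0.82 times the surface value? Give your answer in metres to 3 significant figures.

Set P/P₀ = exp(−z/H) = 0.82, so z = −H ln(0.82).
−ln(0.82) = 0.19845; z = 8600.0 × 0.19845 = 1706.7 m.

z ≈ 1710 m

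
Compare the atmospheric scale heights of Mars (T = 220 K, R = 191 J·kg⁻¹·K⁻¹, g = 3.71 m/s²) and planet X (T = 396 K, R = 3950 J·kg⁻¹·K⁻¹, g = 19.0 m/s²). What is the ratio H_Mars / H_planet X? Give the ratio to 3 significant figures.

H_Mars/H_planet X ≈ 0.138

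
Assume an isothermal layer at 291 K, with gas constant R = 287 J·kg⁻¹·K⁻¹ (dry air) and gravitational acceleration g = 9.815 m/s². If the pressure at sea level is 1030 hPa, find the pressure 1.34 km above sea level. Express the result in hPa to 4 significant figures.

P ≈ 879.9 hPa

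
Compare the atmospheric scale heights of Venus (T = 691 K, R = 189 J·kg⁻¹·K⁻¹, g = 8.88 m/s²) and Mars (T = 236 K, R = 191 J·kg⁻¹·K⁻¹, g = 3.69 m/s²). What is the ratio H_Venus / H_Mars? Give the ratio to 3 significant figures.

H_Venus/H_Mars ≈ 1.20

H = RT/g for each body.
H_Venus = 189 × 691 / 8.88 = 14707 m.
H_Mars = 191 × 236 / 3.69 = 12216 m.
H_Venus/H_Mars = 14707/12216 = 1.2039.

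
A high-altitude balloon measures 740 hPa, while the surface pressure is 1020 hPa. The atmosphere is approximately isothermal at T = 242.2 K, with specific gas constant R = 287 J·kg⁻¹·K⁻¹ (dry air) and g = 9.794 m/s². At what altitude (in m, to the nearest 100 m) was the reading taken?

Scale height: H = RT/g = 287 × 242.2 / 9.794 = 7097.3 m.
Invert the barometric formula: z = H ln(P₀/P).
P₀/P = 1020/740 = 1.3784; ln(1.3784) = 0.32092.
z = 7097.3 × 0.32092 = 2277.7 m.

z ≈ 2300 m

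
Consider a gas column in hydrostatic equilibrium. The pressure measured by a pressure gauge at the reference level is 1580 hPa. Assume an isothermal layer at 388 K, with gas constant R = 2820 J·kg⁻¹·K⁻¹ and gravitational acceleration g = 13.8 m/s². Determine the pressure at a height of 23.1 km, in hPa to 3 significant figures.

Scale height: H = RT/g = 2820 × 388 / 13.8 = 79287 m.
Barometric formula: P = P₀ exp(−z/H).
z/H = 23100/79287 = 0.29135; exp(−0.29135) = 0.74725.
P = 1580 × 0.74725 = 1180.7 hPa.

P ≈ 1180 hPa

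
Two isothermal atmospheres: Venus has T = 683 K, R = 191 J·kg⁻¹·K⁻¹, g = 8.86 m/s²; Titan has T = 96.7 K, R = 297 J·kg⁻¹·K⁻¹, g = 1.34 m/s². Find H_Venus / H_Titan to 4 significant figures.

H_Venus/H_Titan ≈ 0.6870

H = RT/g for each body.
H_Venus = 191 × 683 / 8.86 = 14724 m.
H_Titan = 297 × 96.7 / 1.34 = 21433 m.
H_Venus/H_Titan = 14724/21433 = 0.68698.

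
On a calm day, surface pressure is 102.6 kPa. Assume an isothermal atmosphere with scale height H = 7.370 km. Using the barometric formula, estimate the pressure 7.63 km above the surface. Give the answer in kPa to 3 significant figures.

Barometric formula: P = P₀ exp(−z/H).
z/H = 7630.0/7370.0 = 1.0353; exp(−1.0353) = 0.35512.
P = 102.6 × 0.35512 = 36.435 kPa.

P ≈ 36.4 kPa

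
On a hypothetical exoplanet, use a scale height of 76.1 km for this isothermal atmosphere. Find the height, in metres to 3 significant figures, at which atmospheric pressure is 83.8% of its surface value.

z ≈ 13400 m

Set P/P₀ = exp(−z/H) = 0.838, so z = −H ln(0.838).
−ln(0.838) = 0.17674; z = 76100 × 0.17674 = 13450 m.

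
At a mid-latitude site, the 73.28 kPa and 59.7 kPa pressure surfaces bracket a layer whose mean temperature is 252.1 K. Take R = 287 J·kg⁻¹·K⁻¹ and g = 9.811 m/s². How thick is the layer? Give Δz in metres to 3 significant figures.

Δz ≈ 1510 m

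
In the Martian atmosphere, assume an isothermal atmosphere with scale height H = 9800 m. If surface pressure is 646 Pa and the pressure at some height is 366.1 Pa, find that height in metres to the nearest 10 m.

Invert the barometric formula: z = H ln(P₀/P).
P₀/P = 646/366.1 = 1.7645; ln(1.7645) = 0.56787.
z = 9800.0 × 0.56787 = 5565.1 m.

z ≈ 5570 m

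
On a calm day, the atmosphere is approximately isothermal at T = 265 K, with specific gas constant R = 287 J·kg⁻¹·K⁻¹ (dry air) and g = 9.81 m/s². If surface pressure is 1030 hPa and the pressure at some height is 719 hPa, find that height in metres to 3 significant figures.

Scale height: H = RT/g = 287 × 265 / 9.81 = 7752.8 m.
Invert the barometric formula: z = H ln(P₀/P).
P₀/P = 1030/719 = 1.4325; ln(1.4325) = 0.35942.
z = 7752.8 × 0.35942 = 2786.5 m.

z ≈ 2790 m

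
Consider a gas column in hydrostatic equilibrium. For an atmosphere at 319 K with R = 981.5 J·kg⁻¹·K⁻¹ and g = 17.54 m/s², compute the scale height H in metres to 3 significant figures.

The scale height of an isothermal atmosphere is H = RT/g.
H = 981.5 × 319 / 17.54 = 313100/17.54 = 17851 m.

H ≈ 17900 m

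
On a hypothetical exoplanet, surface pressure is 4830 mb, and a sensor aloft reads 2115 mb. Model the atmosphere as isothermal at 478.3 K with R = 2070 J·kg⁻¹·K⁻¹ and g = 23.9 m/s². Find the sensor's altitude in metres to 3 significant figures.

z ≈ 34200 m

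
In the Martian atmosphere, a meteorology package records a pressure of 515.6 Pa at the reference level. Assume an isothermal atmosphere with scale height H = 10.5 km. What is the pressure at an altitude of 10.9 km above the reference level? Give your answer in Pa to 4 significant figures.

P ≈ 182.6 Pa

Barometric formula: P = P₀ exp(−z/H).
z/H = 10900/10500 = 1.0381; exp(−1.0381) = 0.35413.
P = 515.6 × 0.35413 = 182.59 Pa.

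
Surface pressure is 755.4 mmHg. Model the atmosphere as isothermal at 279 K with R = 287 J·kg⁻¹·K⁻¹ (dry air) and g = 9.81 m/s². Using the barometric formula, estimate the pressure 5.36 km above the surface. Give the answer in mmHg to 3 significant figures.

Scale height: H = RT/g = 287 × 279 / 9.81 = 8162.4 m.
Barometric formula: P = P₀ exp(−z/H).
z/H = 5360.0/8162.4 = 0.65667; exp(−0.65667) = 0.51858.
P = 755.4 × 0.51858 = 391.74 mmHg.

P ≈ 392 mmHg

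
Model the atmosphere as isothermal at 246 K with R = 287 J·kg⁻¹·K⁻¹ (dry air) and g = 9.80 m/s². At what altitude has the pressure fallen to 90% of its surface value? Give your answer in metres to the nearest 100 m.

Scale height: H = RT/g = 287 × 246 / 9.80 = 7204.3 m.
Set P/P₀ = exp(−z/H) = 0.9, so z = −H ln(0.9).
−ln(0.9) = 0.10536; z = 7204.3 × 0.10536 = 759.05 m.

z ≈ 800 m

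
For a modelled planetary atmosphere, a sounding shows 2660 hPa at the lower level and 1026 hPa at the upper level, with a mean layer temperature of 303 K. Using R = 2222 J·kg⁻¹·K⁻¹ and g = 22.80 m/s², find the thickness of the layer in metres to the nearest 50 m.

Hypsometric equation: Δz = (R T̄/g) ln(P₁/P₂).
R T̄/g = 2222 × 303 / 22.80 = 29529 m.
ln(2660/1026) = ln(2.5926) = 0.95266.
Δz = 29529 × 0.95266 = 28131 m.

Δz ≈ 28150 m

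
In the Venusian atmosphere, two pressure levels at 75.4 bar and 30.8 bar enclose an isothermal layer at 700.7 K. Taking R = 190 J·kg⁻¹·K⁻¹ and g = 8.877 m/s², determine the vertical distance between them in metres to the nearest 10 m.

Δz ≈ 13430 m

Hypsometric equation: Δz = (R T̄/g) ln(P₁/P₂).
R T̄/g = 190 × 700.7 / 8.877 = 14998 m.
ln(75.4/30.8) = ln(2.4481) = 0.89531.
Δz = 14998 × 0.89531 = 13428 m.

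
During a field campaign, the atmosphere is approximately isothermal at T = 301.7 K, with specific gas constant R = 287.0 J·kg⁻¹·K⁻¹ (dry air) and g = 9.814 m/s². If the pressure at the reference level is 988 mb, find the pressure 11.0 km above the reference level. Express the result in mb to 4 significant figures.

P ≈ 284.0 mb

Scale height: H = RT/g = 287.0 × 301.7 / 9.814 = 8822.9 m.
Barometric formula: P = P₀ exp(−z/H).
z/H = 11000/8822.9 = 1.2468; exp(−1.2468) = 0.28742.
P = 988 × 0.28742 = 283.97 mb.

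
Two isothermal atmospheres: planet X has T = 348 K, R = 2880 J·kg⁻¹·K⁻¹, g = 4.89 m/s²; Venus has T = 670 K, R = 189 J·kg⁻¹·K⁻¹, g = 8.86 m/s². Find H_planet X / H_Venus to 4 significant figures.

H_planet X/H_Venus ≈ 14.34

H = RT/g for each body.
H_planet X = 2880 × 348 / 4.89 = 204960 m.
H_Venus = 189 × 670 / 8.86 = 14292 m.
H_planet X/H_Venus = 204960/14292 = 14.341.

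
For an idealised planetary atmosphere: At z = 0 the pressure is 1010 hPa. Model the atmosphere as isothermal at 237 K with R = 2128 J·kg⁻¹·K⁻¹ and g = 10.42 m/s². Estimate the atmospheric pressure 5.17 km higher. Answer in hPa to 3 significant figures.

P ≈ 908 hPa

Scale height: H = RT/g = 2128 × 237 / 10.42 = 48401 m.
Barometric formula: P = P₀ exp(−z/H).
z/H = 5170.0/48401 = 0.10682; exp(−0.10682) = 0.89869.
P = 1010 × 0.89869 = 907.68 hPa.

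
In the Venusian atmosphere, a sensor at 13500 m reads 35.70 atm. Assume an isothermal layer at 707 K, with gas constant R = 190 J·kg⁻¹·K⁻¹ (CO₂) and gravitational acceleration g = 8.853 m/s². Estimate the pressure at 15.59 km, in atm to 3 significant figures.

Scale height: H = RT/g = 190 × 707 / 8.853 = 15173 m.
Between two levels, P₂ = P₁ exp(−Δz/H) with Δz = z₂ − z₁.
Δz = 15590 − 13500 = 2090.0 m; Δz/H = 2090.0/15173 = 0.13774.
P₂ = 35.70 × exp(−0.13774) = 35.70 × 0.87133 = 31.106 atm.

P ≈ 31.1 atm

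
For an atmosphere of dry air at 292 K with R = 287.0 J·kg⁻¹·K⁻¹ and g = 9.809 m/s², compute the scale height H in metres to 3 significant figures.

H ≈ 8540 m

The scale height of an isothermal atmosphere is H = RT/g.
H = 287.0 × 292 / 9.809 = 83804/9.809 = 8543.6 m.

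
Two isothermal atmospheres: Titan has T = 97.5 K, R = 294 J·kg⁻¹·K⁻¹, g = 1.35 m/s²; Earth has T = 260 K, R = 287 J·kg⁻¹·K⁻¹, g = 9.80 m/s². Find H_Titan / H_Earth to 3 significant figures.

H_Titan/H_Earth ≈ 2.79

H = RT/g for each body.
H_Titan = 294 × 97.5 / 1.35 = 21233 m.
H_Earth = 287 × 260 / 9.80 = 7614.3 m.
H_Titan/H_Earth = 21233/7614.3 = 2.7886.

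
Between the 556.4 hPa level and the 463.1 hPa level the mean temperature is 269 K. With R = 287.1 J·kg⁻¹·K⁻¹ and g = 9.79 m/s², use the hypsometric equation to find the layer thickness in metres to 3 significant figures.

Δz ≈ 1450 m

Hypsometric equation: Δz = (R T̄/g) ln(P₁/P₂).
R T̄/g = 287.1 × 269 / 9.79 = 7888.7 m.
ln(556.4/463.1) = ln(1.2015) = 0.18357.
Δz = 7888.7 × 0.18357 = 1448.1 m.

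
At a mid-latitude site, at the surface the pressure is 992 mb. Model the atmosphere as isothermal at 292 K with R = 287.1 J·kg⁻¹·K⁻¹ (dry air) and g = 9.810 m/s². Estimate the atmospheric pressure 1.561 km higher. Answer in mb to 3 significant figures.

P ≈ 826 mb

Scale height: H = RT/g = 287.1 × 292 / 9.810 = 8545.7 m.
Barometric formula: P = P₀ exp(−z/H).
z/H = 1561.0/8545.7 = 0.18266; exp(−0.18266) = 0.83305.
P = 992 × 0.83305 = 826.39 mb.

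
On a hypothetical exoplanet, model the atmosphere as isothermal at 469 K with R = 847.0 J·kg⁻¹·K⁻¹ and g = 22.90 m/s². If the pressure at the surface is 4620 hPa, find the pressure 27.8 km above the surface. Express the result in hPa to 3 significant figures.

P ≈ 930 hPa

Scale height: H = RT/g = 847.0 × 469 / 22.90 = 17347 m.
Barometric formula: P = P₀ exp(−z/H).
z/H = 27800/17347 = 1.6026; exp(−1.6026) = 0.20137.
P = 4620 × 0.20137 = 930.33 hPa.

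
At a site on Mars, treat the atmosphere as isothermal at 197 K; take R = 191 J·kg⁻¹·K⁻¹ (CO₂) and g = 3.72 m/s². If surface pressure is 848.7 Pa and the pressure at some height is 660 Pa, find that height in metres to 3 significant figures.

Scale height: H = RT/g = 191 × 197 / 3.72 = 10115 m.
Invert the barometric formula: z = H ln(P₀/P).
P₀/P = 848.7/660 = 1.2859; ln(1.2859) = 0.25146.
z = 10115 × 0.25146 = 2543.5 m.

z ≈ 2540 m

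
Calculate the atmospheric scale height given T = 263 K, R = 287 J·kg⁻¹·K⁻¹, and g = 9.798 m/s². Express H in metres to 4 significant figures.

The scale height of an isothermal atmosphere is H = RT/g.
H = 287 × 263 / 9.798 = 75481/9.798 = 7703.7 m.

H ≈ 7704 m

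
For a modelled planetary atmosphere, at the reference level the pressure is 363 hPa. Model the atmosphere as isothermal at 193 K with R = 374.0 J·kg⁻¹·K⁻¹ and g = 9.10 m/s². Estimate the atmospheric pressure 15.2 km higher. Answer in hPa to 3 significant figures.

Scale height: H = RT/g = 374.0 × 193 / 9.10 = 7932.1 m.
Barometric formula: P = P₀ exp(−z/H).
z/H = 15200/7932.1 = 1.9163; exp(−1.9163) = 0.14715.
P = 363 × 0.14715 = 53.415 hPa.

P ≈ 53.4 hPa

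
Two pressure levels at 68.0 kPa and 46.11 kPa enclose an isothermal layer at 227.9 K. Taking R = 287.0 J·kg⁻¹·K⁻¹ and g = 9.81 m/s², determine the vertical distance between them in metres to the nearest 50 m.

Hypsometric equation: Δz = (R T̄/g) ln(P₁/P₂).
R T̄/g = 287.0 × 227.9 / 9.81 = 6667.4 m.
ln(68.0/46.11) = ln(1.4747) = 0.38845.
Δz = 6667.4 × 0.38845 = 2590.0 m.

Δz ≈ 2600 m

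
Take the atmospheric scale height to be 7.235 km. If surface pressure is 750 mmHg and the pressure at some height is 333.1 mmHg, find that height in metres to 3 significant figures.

Invert the barometric formula: z = H ln(P₀/P).
P₀/P = 750/333.1 = 2.2516; ln(2.2516) = 0.81164.
z = 7235.0 × 0.81164 = 5872.2 m.

z ≈ 5870 m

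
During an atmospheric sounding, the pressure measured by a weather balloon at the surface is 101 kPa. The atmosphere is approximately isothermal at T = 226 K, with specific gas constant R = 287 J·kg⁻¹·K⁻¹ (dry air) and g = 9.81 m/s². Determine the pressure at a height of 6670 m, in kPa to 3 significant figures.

Scale height: H = RT/g = 287 × 226 / 9.81 = 6611.8 m.
Barometric formula: P = P₀ exp(−z/H).
z/H = 6670.0/6611.8 = 1.0088; exp(−1.0088) = 0.36466.
P = 101 × 0.36466 = 36.831 kPa.

P ≈ 36.8 kPa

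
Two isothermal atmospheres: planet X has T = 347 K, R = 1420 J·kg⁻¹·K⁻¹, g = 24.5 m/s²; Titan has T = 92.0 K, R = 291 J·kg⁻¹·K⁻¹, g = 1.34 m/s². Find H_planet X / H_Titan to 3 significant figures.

H = RT/g for each body.
H_planet X = 1420 × 347 / 24.5 = 20112 m.
H_Titan = 291 × 92.0 / 1.34 = 19979 m.
H_planet X/H_Titan = 20112/19979 = 1.0067.

H_planet X/H_Titan ≈ 1.01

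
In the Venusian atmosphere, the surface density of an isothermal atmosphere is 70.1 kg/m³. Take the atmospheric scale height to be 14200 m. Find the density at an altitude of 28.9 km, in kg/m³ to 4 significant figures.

ρ ≈ 9.159 kg/m³

In an isothermal atmosphere, density decays like pressure: ρ = ρ₀ exp(−z/H).
z/H = 28900/14200 = 2.0352; exp(−2.0352) = 0.13065.
ρ = 70.1 × 0.13065 = 9.1586 kg/m³.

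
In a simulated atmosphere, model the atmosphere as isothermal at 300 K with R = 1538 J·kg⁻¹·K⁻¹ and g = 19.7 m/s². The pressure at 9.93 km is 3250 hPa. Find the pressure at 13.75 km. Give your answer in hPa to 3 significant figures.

P ≈ 2760 hPa

Scale height: H = RT/g = 1538 × 300 / 19.7 = 23421 m.
Between two levels, P₂ = P₁ exp(−Δz/H) with Δz = z₂ − z₁.
Δz = 13750 − 9930.0 = 3820.0 m; Δz/H = 3820.0/23421 = 0.16310.
P₂ = 3250 × exp(−0.16310) = 3250 × 0.84951 = 2760.9 hPa.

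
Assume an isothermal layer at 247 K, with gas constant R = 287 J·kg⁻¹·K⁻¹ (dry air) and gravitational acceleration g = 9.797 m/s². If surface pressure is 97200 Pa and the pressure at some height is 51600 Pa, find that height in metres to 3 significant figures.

Scale height: H = RT/g = 287 × 247 / 9.797 = 7235.8 m.
Invert the barometric formula: z = H ln(P₀/P).
P₀/P = 97200/51600 = 1.8837; ln(1.8837) = 0.63324.
z = 7235.8 × 0.63324 = 4582.0 m.

z ≈ 4580 m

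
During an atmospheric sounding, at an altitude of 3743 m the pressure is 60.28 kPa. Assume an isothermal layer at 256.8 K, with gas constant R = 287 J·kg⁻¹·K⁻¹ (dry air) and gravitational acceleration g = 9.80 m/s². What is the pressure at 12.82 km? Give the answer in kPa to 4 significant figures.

P ≈ 18.03 kPa

Scale height: H = RT/g = 287 × 256.8 / 9.80 = 7520.6 m.
Between two levels, P₂ = P₁ exp(−Δz/H) with Δz = z₂ − z₁.
Δz = 12820 − 3743.0 = 9077.0 m; Δz/H = 9077.0/7520.6 = 1.2070.
P₂ = 60.28 × exp(−1.2070) = 60.28 × 0.29909 = 18.029 kPa.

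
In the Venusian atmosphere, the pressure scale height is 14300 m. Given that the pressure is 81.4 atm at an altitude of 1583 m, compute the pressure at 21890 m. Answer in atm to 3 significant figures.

P ≈ 19.7 atm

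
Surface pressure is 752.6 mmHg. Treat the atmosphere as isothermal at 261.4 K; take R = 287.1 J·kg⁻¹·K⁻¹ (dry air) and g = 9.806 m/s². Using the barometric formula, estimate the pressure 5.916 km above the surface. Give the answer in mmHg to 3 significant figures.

Scale height: H = RT/g = 287.1 × 261.4 / 9.806 = 7653.3 m.
Barometric formula: P = P₀ exp(−z/H).
z/H = 5916.0/7653.3 = 0.77300; exp(−0.77300) = 0.46163.
P = 752.6 × 0.46163 = 347.42 mmHg.

P ≈ 347 mmHg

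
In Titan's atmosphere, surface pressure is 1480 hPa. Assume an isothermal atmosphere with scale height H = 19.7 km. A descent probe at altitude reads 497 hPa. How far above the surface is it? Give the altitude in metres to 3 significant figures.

z ≈ 21500 m

Invert the barometric formula: z = H ln(P₀/P).
P₀/P = 1480/497 = 2.9779; ln(2.9779) = 1.0912.
z = 19700 × 1.0912 = 21497 m.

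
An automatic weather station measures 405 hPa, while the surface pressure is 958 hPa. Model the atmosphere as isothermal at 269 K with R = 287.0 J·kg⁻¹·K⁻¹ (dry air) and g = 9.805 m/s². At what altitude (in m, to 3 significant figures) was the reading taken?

Scale height: H = RT/g = 287.0 × 269 / 9.805 = 7873.8 m.
Invert the barometric formula: z = H ln(P₀/P).
P₀/P = 958/405 = 2.3654; ln(2.3654) = 0.86095.
z = 7873.8 × 0.86095 = 6778.9 m.

z ≈ 6780 m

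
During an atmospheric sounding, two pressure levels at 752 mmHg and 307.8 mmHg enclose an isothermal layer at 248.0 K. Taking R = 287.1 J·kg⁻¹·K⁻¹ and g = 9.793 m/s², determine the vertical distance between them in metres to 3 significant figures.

Hypsometric equation: Δz = (R T̄/g) ln(P₁/P₂).
R T̄/g = 287.1 × 248.0 / 9.793 = 7270.6 m.
ln(752/307.8) = ln(2.4431) = 0.89327.
Δz = 7270.6 × 0.89327 = 6494.6 m.

Δz ≈ 6490 m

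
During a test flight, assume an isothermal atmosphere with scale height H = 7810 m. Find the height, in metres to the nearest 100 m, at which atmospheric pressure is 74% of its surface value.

Set P/P₀ = exp(−z/H) = 0.74, so z = −H ln(0.74).
−ln(0.74) = 0.30111; z = 7810.0 × 0.30111 = 2351.7 m.

z ≈ 2400 m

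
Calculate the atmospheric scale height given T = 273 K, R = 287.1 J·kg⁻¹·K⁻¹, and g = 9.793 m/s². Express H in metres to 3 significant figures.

H ≈ 8000 m

The scale height of an isothermal atmosphere is H = RT/g.
H = 287.1 × 273 / 9.793 = 78378/9.793 = 8003.5 m.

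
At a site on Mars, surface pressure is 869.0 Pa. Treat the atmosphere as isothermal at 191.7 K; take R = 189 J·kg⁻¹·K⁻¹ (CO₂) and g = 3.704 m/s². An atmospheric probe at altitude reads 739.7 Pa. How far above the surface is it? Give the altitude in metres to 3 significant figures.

z ≈ 1580 m

Scale height: H = RT/g = 189 × 191.7 / 3.704 = 9781.7 m.
Invert the barometric formula: z = H ln(P₀/P).
P₀/P = 869.0/739.7 = 1.1748; ln(1.1748) = 0.16110.
z = 9781.7 × 0.16110 = 1575.8 m.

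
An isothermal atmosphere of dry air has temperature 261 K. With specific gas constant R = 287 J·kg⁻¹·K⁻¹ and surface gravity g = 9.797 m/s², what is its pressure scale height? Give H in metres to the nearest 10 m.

H ≈ 7650 m

The scale height of an isothermal atmosphere is H = RT/g.
H = 287 × 261 / 9.797 = 74907/9.797 = 7645.9 m.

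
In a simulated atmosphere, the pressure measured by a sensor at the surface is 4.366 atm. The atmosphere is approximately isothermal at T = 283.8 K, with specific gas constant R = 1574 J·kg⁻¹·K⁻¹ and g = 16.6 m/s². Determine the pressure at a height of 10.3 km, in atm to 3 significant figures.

P ≈ 2.98 atm

Scale height: H = RT/g = 1574 × 283.8 / 16.6 = 26910 m.
Barometric formula: P = P₀ exp(−z/H).
z/H = 10300/26910 = 0.38276; exp(−0.38276) = 0.68198.
P = 4.366 × 0.68198 = 2.9775 atm.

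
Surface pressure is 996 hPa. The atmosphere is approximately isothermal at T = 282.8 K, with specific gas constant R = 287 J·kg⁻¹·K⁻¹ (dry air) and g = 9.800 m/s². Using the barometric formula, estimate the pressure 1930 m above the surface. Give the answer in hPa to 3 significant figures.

P ≈ 789 hPa

Scale height: H = RT/g = 287 × 282.8 / 9.800 = 8282.0 m.
Barometric formula: P = P₀ exp(−z/H).
z/H = 1930.0/8282.0 = 0.23304; exp(−0.23304) = 0.79212.
P = 996 × 0.79212 = 788.95 hPa.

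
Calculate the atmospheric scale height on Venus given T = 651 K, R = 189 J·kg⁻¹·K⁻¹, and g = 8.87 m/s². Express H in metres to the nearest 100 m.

H ≈ 13900 m

The scale height of an isothermal atmosphere is H = RT/g.
H = 189 × 651 / 8.87 = 123040/8.87 = 13871 m.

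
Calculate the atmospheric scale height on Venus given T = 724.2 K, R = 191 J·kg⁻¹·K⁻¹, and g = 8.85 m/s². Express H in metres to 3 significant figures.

The scale height of an isothermal atmosphere is H = RT/g.
H = 191 × 724.2 / 8.85 = 138320/8.85 = 15629 m.

H ≈ 15600 m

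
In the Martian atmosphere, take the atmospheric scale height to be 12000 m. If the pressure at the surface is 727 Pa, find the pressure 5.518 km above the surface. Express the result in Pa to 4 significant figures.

P ≈ 459.0 Pa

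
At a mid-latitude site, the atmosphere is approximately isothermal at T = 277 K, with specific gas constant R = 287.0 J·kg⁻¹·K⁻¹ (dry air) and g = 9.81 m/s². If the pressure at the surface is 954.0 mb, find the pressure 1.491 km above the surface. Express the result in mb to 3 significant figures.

P ≈ 794 mb

Scale height: H = RT/g = 287.0 × 277 / 9.81 = 8103.9 m.
Barometric formula: P = P₀ exp(−z/H).
z/H = 1491.0/8103.9 = 0.18399; exp(−0.18399) = 0.83194.
P = 954.0 × 0.83194 = 793.67 mb.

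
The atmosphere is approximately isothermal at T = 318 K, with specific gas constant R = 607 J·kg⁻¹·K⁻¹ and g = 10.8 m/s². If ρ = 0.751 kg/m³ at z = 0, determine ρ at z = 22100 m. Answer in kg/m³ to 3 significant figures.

ρ ≈ 0.218 kg/m³

Scale height: H = RT/g = 607 × 318 / 10.8 = 17873 m.
In an isothermal atmosphere, density decays like pressure: ρ = ρ₀ exp(−z/H).
z/H = 22100/17873 = 1.2365; exp(−1.2365) = 0.29040.
ρ = 0.751 × 0.29040 = 0.21809 kg/m³.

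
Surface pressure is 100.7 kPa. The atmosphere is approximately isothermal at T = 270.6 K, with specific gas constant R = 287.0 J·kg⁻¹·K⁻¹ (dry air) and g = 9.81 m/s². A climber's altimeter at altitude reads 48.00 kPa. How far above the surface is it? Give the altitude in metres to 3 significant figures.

Scale height: H = RT/g = 287.0 × 270.6 / 9.81 = 7916.6 m.
Invert the barometric formula: z = H ln(P₀/P).
P₀/P = 100.7/48.00 = 2.0979; ln(2.0979) = 0.74094.
z = 7916.6 × 0.74094 = 5865.7 m.

z ≈ 5870 m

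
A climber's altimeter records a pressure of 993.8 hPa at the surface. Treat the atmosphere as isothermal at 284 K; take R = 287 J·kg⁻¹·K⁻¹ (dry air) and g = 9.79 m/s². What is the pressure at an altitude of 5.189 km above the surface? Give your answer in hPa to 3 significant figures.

P ≈ 533 hPa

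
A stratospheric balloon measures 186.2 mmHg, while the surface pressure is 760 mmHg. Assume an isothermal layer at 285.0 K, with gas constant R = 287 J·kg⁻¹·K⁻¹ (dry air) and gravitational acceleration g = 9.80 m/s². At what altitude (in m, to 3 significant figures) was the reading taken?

Scale height: H = RT/g = 287 × 285.0 / 9.80 = 8346.4 m.
Invert the barometric formula: z = H ln(P₀/P).
P₀/P = 760/186.2 = 4.0816; ln(4.0816) = 1.4065.
z = 8346.4 × 1.4065 = 11739 m.

z ≈ 11700 m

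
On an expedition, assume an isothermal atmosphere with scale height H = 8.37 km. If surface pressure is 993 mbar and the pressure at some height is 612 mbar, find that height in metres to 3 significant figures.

Invert the barometric formula: z = H ln(P₀/P).
P₀/P = 993/612 = 1.6225; ln(1.6225) = 0.48397.
z = 8370.0 × 0.48397 = 4050.8 m.

z ≈ 4050 m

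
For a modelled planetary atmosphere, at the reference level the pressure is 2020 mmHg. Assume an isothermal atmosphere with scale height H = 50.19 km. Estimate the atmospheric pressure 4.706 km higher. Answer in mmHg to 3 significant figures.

P ≈ 1840 mmHg

Barometric formula: P = P₀ exp(−z/H).
z/H = 4706.0/50190 = 0.093764; exp(−0.093764) = 0.91050.
P = 2020 × 0.91050 = 1839.2 mmHg.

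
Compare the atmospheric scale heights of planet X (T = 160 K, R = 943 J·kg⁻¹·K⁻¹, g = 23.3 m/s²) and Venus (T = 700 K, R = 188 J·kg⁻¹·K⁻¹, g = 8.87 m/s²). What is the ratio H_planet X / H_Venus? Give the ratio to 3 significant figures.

H_planet X/H_Venus ≈ 0.436

H = RT/g for each body.
H_planet X = 943 × 160 / 23.3 = 6475.5 m.
H_Venus = 188 × 700 / 8.87 = 14837 m.
H_planet X/H_Venus = 6475.5/14837 = 0.43644.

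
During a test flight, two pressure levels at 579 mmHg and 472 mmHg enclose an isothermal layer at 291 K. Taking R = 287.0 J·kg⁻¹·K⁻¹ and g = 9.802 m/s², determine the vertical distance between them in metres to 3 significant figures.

Δz ≈ 1740 m

Hypsometric equation: Δz = (R T̄/g) ln(P₁/P₂).
R T̄/g = 287.0 × 291 / 9.802 = 8520.4 m.
ln(579/472) = ln(1.2267) = 0.20433.
Δz = 8520.4 × 0.20433 = 1741.0 m.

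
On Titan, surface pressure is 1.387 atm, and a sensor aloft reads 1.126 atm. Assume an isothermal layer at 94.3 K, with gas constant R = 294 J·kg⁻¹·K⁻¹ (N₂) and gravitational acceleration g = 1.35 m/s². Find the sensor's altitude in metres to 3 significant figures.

Scale height: H = RT/g = 294 × 94.3 / 1.35 = 20536 m.
Invert the barometric formula: z = H ln(P₀/P).
P₀/P = 1.387/1.126 = 1.2318; ln(1.2318) = 0.20848.
z = 20536 × 0.20848 = 4281.3 m.

z ≈ 4280 m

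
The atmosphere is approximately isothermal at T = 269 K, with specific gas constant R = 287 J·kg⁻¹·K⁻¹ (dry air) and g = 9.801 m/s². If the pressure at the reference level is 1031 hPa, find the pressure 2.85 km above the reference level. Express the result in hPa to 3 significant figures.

Scale height: H = RT/g = 287 × 269 / 9.801 = 7877.1 m.
Barometric formula: P = P₀ exp(−z/H).
z/H = 2850.0/7877.1 = 0.36181; exp(−0.36181) = 0.69641.
P = 1031 × 0.69641 = 718.00 hPa.

P ≈ 718 hPa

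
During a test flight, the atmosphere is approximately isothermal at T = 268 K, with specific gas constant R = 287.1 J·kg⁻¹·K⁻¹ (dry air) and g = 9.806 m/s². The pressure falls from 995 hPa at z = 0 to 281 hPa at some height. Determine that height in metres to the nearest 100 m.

z ≈ 9900 m

Scale height: H = RT/g = 287.1 × 268 / 9.806 = 7846.5 m.
Invert the barometric formula: z = H ln(P₀/P).
P₀/P = 995/281 = 3.5409; ln(3.5409) = 1.2644.
z = 7846.5 × 1.2644 = 9921.1 m.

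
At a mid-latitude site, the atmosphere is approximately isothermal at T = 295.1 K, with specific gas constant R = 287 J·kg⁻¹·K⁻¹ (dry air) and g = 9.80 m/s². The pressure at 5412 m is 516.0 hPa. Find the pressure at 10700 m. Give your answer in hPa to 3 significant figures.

P ≈ 280 hPa

Scale height: H = RT/g = 287 × 295.1 / 9.80 = 8642.2 m.
Between two levels, P₂ = P₁ exp(−Δz/H) with Δz = z₂ − z₁.
Δz = 10700 − 5412.0 = 5288.0 m; Δz/H = 5288.0/8642.2 = 0.61188.
P₂ = 516.0 × exp(−0.61188) = 516.0 × 0.54233 = 279.84 hPa.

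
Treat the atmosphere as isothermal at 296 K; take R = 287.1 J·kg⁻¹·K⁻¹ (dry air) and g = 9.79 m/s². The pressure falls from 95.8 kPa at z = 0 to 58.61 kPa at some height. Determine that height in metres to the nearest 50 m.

z ≈ 4250 m

Scale height: H = RT/g = 287.1 × 296 / 9.79 = 8680.4 m.
Invert the barometric formula: z = H ln(P₀/P).
P₀/P = 95.8/58.61 = 1.6345; ln(1.6345) = 0.49134.
z = 8680.4 × 0.49134 = 4265.0 m.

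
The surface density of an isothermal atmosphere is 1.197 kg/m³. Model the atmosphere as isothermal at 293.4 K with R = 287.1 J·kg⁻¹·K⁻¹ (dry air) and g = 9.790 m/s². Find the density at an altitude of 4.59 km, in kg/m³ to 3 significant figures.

ρ ≈ 0.702 kg/m³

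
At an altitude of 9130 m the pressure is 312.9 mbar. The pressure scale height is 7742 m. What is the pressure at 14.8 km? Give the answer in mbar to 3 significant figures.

P ≈ 150 mbar

Between two levels, P₂ = P₁ exp(−Δz/H) with Δz = z₂ − z₁.
Δz = 14800 − 9130.0 = 5670.0 m; Δz/H = 5670.0/7742.0 = 0.73237.
P₂ = 312.9 × exp(−0.73237) = 312.9 × 0.48077 = 150.43 mbar.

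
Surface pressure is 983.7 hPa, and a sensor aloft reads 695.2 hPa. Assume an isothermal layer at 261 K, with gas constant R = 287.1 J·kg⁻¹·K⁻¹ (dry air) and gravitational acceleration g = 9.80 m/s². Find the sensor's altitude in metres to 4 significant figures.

Scale height: H = RT/g = 287.1 × 261 / 9.80 = 7646.2 m.
Invert the barometric formula: z = H ln(P₀/P).
P₀/P = 983.7/695.2 = 1.4150; ln(1.4150) = 0.34713.
z = 7646.2 × 0.34713 = 2654.2 m.

z ≈ 2654 m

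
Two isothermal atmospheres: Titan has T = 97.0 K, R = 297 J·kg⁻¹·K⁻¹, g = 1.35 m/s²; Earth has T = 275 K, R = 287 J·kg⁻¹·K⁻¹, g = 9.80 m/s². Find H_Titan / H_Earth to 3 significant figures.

H = RT/g for each body.
H_Titan = 297 × 97.0 / 1.35 = 21340 m.
H_Earth = 287 × 275 / 9.80 = 8053.6 m.
H_Titan/H_Earth = 21340/8053.6 = 2.6497.

H_Titan/H_Earth ≈ 2.65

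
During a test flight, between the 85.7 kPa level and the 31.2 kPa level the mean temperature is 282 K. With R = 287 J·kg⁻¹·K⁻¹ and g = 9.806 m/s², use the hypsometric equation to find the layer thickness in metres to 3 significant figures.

Δz ≈ 8340 m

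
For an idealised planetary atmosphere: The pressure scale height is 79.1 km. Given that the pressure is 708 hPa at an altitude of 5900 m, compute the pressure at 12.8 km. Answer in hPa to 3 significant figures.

Between two levels, P₂ = P₁ exp(−Δz/H) with Δz = z₂ − z₁.
Δz = 12800 − 5900.0 = 6900.0 m; Δz/H = 6900.0/79100 = 0.087231.
P₂ = 708 × exp(−0.087231) = 708 × 0.91647 = 648.86 hPa.

P ≈ 649 hPa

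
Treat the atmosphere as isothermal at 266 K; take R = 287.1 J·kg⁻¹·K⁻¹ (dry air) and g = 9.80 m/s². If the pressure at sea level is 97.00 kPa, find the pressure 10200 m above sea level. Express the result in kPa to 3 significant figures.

Scale height: H = RT/g = 287.1 × 266 / 9.80 = 7792.7 m.
Barometric formula: P = P₀ exp(−z/H).
z/H = 10200/7792.7 = 1.3089; exp(−1.3089) = 0.27012.
P = 97.00 × 0.27012 = 26.202 kPa.

P ≈ 26.2 kPa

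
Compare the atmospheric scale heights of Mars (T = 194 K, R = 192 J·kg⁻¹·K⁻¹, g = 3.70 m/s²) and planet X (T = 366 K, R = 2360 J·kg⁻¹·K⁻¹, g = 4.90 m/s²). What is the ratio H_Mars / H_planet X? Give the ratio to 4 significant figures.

H_Mars/H_planet X ≈ 0.05711

H = RT/g for each body.
H_Mars = 192 × 194 / 3.70 = 10067 m.
H_planet X = 2360 × 366 / 4.90 = 176280 m.
H_Mars/H_planet X = 10067/176280 = 0.057108.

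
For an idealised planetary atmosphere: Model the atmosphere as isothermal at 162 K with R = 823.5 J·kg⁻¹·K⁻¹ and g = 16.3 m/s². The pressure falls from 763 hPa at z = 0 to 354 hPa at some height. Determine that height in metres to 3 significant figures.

z ≈ 6290 m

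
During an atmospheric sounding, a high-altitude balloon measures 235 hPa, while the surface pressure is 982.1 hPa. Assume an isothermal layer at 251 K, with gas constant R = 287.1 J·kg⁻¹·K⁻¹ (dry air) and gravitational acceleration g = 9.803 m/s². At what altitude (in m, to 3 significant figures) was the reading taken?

z ≈ 10500 m

Scale height: H = RT/g = 287.1 × 251 / 9.803 = 7351.0 m.
Invert the barometric formula: z = H ln(P₀/P).
P₀/P = 982.1/235 = 4.1791; ln(4.1791) = 1.4301.
z = 7351.0 × 1.4301 = 10513 m.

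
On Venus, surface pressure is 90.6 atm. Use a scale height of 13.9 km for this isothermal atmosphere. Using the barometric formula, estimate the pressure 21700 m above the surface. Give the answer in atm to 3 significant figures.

Barometric formula: P = P₀ exp(−z/H).
z/H = 21700/13900 = 1.5612; exp(−1.5612) = 0.20988.
P = 90.6 × 0.20988 = 19.015 atm.

P ≈ 19.0 atm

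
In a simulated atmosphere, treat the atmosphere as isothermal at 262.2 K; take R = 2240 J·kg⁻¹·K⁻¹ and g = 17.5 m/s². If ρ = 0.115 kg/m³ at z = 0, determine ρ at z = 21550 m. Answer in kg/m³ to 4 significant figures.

ρ ≈ 0.06051 kg/m³

Scale height: H = RT/g = 2240 × 262.2 / 17.5 = 33562 m.
In an isothermal atmosphere, density decays like pressure: ρ = ρ₀ exp(−z/H).
z/H = 21550/33562 = 0.64210; exp(−0.64210) = 0.52619.
ρ = 0.115 × 0.52619 = 0.060512 kg/m³.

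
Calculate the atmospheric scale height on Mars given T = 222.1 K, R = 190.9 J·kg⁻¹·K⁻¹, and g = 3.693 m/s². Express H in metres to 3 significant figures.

H ≈ 11500 m

The scale height of an isothermal atmosphere is H = RT/g.
H = 190.9 × 222.1 / 3.693 = 42399/3.693 = 11481 m.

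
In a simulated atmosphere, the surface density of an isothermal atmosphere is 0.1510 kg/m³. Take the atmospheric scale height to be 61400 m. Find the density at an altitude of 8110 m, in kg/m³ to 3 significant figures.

In an isothermal atmosphere, density decays like pressure: ρ = ρ₀ exp(−z/H).
z/H = 8110.0/61400 = 0.13208; exp(−0.13208) = 0.87627.
ρ = 0.1510 × 0.87627 = 0.13232 kg/m³.

ρ ≈ 0.132 kg/m³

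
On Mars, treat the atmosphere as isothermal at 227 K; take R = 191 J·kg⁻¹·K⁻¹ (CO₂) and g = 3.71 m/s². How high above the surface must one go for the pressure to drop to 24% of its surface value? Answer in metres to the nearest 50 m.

z ≈ 16700 m

Scale height: H = RT/g = 191 × 227 / 3.71 = 11687 m.
Set P/P₀ = exp(−z/H) = 0.24, so z = −H ln(0.24).
−ln(0.24) = 1.4271; z = 11687 × 1.4271 = 16679 m.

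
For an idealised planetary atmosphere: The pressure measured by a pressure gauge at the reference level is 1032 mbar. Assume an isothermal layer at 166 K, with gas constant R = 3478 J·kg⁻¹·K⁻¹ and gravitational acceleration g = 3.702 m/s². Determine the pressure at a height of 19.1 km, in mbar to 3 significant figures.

Scale height: H = RT/g = 3478 × 166 / 3.702 = 155960 m.
Barometric formula: P = P₀ exp(−z/H).
z/H = 19100/155960 = 0.12247; exp(−0.12247) = 0.88473.
P = 1032 × 0.88473 = 913.04 mbar.

P ≈ 913 mbar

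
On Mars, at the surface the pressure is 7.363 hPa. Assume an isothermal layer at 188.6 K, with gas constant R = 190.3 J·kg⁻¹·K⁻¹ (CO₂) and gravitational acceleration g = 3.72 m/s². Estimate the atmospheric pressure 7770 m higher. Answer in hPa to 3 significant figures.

P ≈ 3.29 hPa

Scale height: H = RT/g = 190.3 × 188.6 / 3.72 = 9648.0 m.
Barometric formula: P = P₀ exp(−z/H).
z/H = 7770.0/9648.0 = 0.80535; exp(−0.80535) = 0.44693.
P = 7.363 × 0.44693 = 3.2907 hPa.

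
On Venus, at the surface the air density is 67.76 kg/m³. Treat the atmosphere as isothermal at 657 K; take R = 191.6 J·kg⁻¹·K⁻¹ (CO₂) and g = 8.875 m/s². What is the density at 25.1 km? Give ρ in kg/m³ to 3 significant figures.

ρ ≈ 11.5 kg/m³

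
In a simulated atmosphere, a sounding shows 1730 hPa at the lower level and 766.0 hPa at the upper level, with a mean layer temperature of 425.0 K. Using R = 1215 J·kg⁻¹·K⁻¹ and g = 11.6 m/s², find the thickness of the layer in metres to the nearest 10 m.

Δz ≈ 36270 m

Hypsometric equation: Δz = (R T̄/g) ln(P₁/P₂).
R T̄/g = 1215 × 425.0 / 11.6 = 44515 m.
ln(1730/766.0) = ln(2.2585) = 0.81470.
Δz = 44515 × 0.81470 = 36266 m.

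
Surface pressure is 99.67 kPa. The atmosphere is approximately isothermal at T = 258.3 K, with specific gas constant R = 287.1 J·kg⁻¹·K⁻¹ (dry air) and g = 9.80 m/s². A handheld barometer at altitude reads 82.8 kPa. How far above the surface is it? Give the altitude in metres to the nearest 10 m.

Scale height: H = RT/g = 287.1 × 258.3 / 9.80 = 7567.1 m.
Invert the barometric formula: z = H ln(P₀/P).
P₀/P = 99.67/82.8 = 1.2037; ln(1.2037) = 0.18540.
z = 7567.1 × 0.18540 = 1402.9 m.

z ≈ 1400 m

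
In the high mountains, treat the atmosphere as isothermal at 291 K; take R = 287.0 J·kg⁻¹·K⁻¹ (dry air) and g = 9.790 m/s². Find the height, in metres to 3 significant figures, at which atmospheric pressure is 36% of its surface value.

z ≈ 8720 m

Scale height: H = RT/g = 287.0 × 291 / 9.790 = 8530.8 m.
Set P/P₀ = exp(−z/H) = 0.36, so z = −H ln(0.36).
−ln(0.36) = 1.0217; z = 8530.8 × 1.0217 = 8715.9 m.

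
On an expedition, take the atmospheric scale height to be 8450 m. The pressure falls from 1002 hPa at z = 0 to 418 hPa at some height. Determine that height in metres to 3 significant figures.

z ≈ 7390 m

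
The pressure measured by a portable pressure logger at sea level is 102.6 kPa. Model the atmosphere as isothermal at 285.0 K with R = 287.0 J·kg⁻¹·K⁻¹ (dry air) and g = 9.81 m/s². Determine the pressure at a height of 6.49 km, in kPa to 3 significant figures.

Scale height: H = RT/g = 287.0 × 285.0 / 9.81 = 8337.9 m.
Barometric formula: P = P₀ exp(−z/H).
z/H = 6490.0/8337.9 = 0.77837; exp(−0.77837) = 0.45915.
P = 102.6 × 0.45915 = 47.109 kPa.

P ≈ 47.1 kPa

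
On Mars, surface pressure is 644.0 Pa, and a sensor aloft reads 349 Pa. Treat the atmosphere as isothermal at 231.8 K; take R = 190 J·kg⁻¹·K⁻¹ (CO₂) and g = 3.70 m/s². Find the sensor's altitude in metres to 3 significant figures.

z ≈ 7290 m

Scale height: H = RT/g = 190 × 231.8 / 3.70 = 11903 m.
Invert the barometric formula: z = H ln(P₀/P).
P₀/P = 644.0/349 = 1.8453; ln(1.8453) = 0.61264.
z = 11903 × 0.61264 = 7292.3 m.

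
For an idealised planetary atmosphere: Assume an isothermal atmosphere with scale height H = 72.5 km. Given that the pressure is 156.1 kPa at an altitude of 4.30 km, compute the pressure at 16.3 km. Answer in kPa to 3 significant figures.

Between two levels, P₂ = P₁ exp(−Δz/H) with Δz = z₂ − z₁.
Δz = 16300 − 4300.0 = 12000 m; Δz/H = 12000/72500 = 0.16552.
P₂ = 156.1 × exp(−0.16552) = 156.1 × 0.84745 = 132.29 kPa.

P ≈ 132 kPa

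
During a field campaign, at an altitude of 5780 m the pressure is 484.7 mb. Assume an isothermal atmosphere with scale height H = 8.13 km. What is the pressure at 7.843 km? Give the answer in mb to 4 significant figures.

Between two levels, P₂ = P₁ exp(−Δz/H) with Δz = z₂ − z₁.
Δz = 7843.0 − 5780.0 = 2063.0 m; Δz/H = 2063.0/8130.0 = 0.25375.
P₂ = 484.7 × exp(−0.25375) = 484.7 × 0.77589 = 376.07 mb.

P ≈ 376.1 mb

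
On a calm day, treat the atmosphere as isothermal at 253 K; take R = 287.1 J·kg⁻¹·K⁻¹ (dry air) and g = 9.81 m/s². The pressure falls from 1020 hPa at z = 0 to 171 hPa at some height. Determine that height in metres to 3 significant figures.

Scale height: H = RT/g = 287.1 × 253 / 9.81 = 7404.3 m.
Invert the barometric formula: z = H ln(P₀/P).
P₀/P = 1020/171 = 5.9649; ln(5.9649) = 1.7859.
z = 7404.3 × 1.7859 = 13223 m.

z ≈ 13200 m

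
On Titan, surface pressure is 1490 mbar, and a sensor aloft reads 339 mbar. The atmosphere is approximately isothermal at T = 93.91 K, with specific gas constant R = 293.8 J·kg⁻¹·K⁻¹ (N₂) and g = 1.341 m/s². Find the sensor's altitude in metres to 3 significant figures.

z ≈ 30500 m

Scale height: H = RT/g = 293.8 × 93.91 / 1.341 = 20575 m.
Invert the barometric formula: z = H ln(P₀/P).
P₀/P = 1490/339 = 4.3953; ln(4.3953) = 1.4805.
z = 20575 × 1.4805 = 30461 m.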